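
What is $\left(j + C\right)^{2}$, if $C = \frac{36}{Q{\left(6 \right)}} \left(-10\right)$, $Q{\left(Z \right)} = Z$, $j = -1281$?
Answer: $1798281$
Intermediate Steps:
$C = -60$ ($C = \frac{36}{6} \left(-10\right) = 36 \cdot \frac{1}{6} \left(-10\right) = 6 \left(-10\right) = -60$)
$\left(j + C\right)^{2} = \left(-1281 - 60\right)^{2} = \left(-1341\right)^{2} = 1798281$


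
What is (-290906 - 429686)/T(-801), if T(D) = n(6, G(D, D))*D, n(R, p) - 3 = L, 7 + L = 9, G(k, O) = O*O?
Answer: 720592/4005 ≈ 179.92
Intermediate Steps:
G(k, O) = O²
L = 2 (L = -7 + 9 = 2)
n(R, p) = 5 (n(R, p) = 3 + 2 = 5)
T(D) = 5*D
(-290906 - 429686)/T(-801) = (-290906 - 429686)/((5*(-801))) = -720592/(-4005) = -720592*(-1/4005) = 720592/4005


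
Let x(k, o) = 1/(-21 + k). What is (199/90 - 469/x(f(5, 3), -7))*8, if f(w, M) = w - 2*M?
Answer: 3715276/45 ≈ 82562.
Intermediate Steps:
(199/90 - 469/x(f(5, 3), -7))*8 = (199/90 - (-7504 - 2814))*8 = (199*(1/90) - 469/(1/(-21 + (5 - 6))))*8 = (199/90 - 469/(1/(-21 - 1)))*8 = (199/90 - 469/(1/(-22)))*8 = (199/90 - 469/(-1/22))*8 = (199/90 - 469*(-22))*8 = (199/90 + 10318)*8 = (928819/90)*8 = 3715276/45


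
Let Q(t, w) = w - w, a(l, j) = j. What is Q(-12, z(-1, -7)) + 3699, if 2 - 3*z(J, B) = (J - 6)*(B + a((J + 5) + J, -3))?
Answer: 3699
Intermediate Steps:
z(J, B) = 2/3 - (-6 + J)*(-3 + B)/3 (z(J, B) = 2/3 - (J - 6)*(B - 3)/3 = 2/3 - (-6 + J)*(-3 + B)/3)
Q(t, w) = 0
Q(-12, z(-1, -7)) + 3699 = 0 + 3699 = 3699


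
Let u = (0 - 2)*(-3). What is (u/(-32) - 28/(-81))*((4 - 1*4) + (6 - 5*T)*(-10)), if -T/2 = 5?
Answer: -7175/81 ≈ -88.580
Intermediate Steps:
T = -10 (T = -2*5 = -10)
u = 6 (u = -2*(-3) = 6)
(u/(-32) - 28/(-81))*((4 - 1*4) + (6 - 5*T)*(-10)) = (6/(-32) - 28/(-81))*((4 - 1*4) + (6 - 5*(-10))*(-10)) = (6*(-1/32) - 28*(-1/81))*((4 - 4) + (6 + 50)*(-10)) = (-3/16 + 28/81)*(0 + 56*(-10)) = 205*(0 - 560)/1296 = (205/1296)*(-560) = -7175/81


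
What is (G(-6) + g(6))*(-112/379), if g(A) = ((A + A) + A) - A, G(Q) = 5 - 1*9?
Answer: -896/379 ≈ -2.3641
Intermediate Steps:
G(Q) = -4 (G(Q) = 5 - 9 = -4)
g(A) = 2*A (g(A) = (2*A + A) - A = 3*A - A = 2*A)
(G(-6) + g(6))*(-112/379) = (-4 + 2*6)*(-112/379) = (-4 + 12)*(-112*1/379) = 8*(-112/379) = -896/379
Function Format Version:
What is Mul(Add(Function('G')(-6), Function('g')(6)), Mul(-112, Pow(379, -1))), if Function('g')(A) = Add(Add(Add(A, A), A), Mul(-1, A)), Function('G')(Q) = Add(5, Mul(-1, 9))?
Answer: Rational(-896, 379) ≈ -2.3641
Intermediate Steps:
Function('G')(Q) = -4 (Function('G')(Q) = Add(5, -9) = -4)
Function('g')(A) = Mul(2, A) (Function('g')(A) = Add(Add(Mul(2, A), A), Mul(-1, A)) = Add(Mul(3, A), Mul(-1, A)) = Mul(2, A))
Mul(Add(Function('G')(-6), Function('g')(6)), Mul(-112, Pow(379, -1))) = Mul(Add(-4, Mul(2, 6)), Mul(-112, Pow(379, -1))) = Mul(Add(-4, 12), Mul(-112, Rational(1, 379))) = Mul(8, Rational(-112, 379)) = Rational(-896, 379)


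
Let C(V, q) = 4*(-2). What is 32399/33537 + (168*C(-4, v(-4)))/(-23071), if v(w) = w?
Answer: 792551057/773732127 ≈ 1.0243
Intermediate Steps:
C(V, q) = -8
32399/33537 + (168*C(-4, v(-4)))/(-23071) = 32399/33537 + (168*(-8))/(-23071) = 32399*(1/33537) - 1344*(-1/23071) = 32399/33537 + 1344/23071 = 792551057/773732127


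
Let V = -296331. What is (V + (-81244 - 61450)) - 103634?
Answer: -542659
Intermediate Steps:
(V + (-81244 - 61450)) - 103634 = (-296331 + (-81244 - 61450)) - 103634 = (-296331 - 142694) - 103634 = -439025 - 103634 = -542659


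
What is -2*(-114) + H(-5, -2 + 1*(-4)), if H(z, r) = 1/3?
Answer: 685/3 ≈ 228.33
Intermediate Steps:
H(z, r) = 1/3
-2*(-114) + H(-5, -2 + 1*(-4)) = -2*(-114) + 1/3 = 228 + 1/3 = 685/3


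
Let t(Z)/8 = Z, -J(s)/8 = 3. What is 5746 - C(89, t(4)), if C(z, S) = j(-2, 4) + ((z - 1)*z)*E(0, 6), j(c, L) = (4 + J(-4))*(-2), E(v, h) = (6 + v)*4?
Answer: -182262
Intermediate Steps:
J(s) = -24 (J(s) = -8*3 = -24)
E(v, h) = 24 + 4*v
t(Z) = 8*Z
j(c, L) = 40 (j(c, L) = (4 - 24)*(-2) = -20*(-2) = 40)
C(z, S) = 40 + 24*z*(-1 + z) (C(z, S) = 40 + ((z - 1)*z)*(24 + 4*0) = 40 + ((-1 + z)*z)*(24 + 0) = 40 + (z*(-1 + z))*24 = 40 + 24*z*(-1 + z))
5746 - C(89, t(4)) = 5746 - (40 - 24*89 + 24*89**2) = 5746 - (40 - 2136 + 24*7921) = 5746 - (40 - 2136 + 190104) = 5746 - 1*188008 = 5746 - 188008 = -182262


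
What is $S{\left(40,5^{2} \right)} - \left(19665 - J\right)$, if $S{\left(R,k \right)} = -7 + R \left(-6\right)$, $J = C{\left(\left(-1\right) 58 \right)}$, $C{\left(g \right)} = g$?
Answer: $-19970$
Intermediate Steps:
$J = -58$ ($J = \left(-1\right) 58 = -58$)
$S{\left(R,k \right)} = -7 - 6 R$
$S{\left(40,5^{2} \right)} - \left(19665 - J\right) = \left(-7 - 240\right) - \left(19665 - -58\right) = \left(-7 - 240\right) - \left(19665 + 58\right) = -247 - 19723 = -19970$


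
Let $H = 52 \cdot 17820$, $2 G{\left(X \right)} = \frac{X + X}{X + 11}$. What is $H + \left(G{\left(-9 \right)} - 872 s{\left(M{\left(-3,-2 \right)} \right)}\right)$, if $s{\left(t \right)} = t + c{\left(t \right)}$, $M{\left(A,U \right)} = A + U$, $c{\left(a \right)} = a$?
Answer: $\frac{1870711}{2} \approx 9.3536 \cdot 10^{5}$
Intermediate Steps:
$G{\left(X \right)} = \frac{X}{11 + X}$ ($G{\left(X \right)} = \frac{\left(X + X\right) \frac{1}{X + 11}}{2} = \frac{2 X \frac{1}{11 + X}}{2} = \frac{X}{11 + X}$)
$s{\left(t \right)} = 2 t$ ($s{\left(t \right)} = t + t = 2 t$)
$H = 926640$
$H + \left(G{\left(-9 \right)} - 872 s{\left(M{\left(-3,-2 \right)} \right)}\right) = 926640 - \left(\frac{9}{11 - 9} + 872 \cdot 2 \left(-3 - 2\right)\right) = 926640 - \left(\frac{9}{2} + 872 \cdot 2 \left(-5\right)\right) = 926640 - - \frac{17431}{2} = 926640 + \left(- \frac{9}{2} + 8720\right) = 926640 + \frac{17431}{2} = \frac{1870711}{2}$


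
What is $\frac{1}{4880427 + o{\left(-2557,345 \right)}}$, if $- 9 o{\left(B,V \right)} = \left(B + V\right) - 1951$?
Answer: $\frac{9}{43928006} \approx 2.0488 \cdot 10^{-7}$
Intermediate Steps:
$o{\left(B,V \right)} = \frac{1951}{9} - \frac{B}{9} - \frac{V}{9}$ ($o{\left(B,V \right)} = - \frac{\left(B + V\right) - 1951}{9} = - \frac{-1951 + B + V}{9} = \frac{1951}{9} - \frac{B}{9} - \frac{V}{9}$)
$\frac{1}{4880427 + o{\left(-2557,345 \right)}} = \frac{1}{4880427 - - \frac{4163}{9}} = \frac{1}{4880427 + \left(\frac{1951}{9} + \frac{2557}{9} - \frac{115}{3}\right)} = \frac{1}{4880427 + \frac{4163}{9}} = \frac{1}{\frac{43928006}{9}} = \frac{9}{43928006}$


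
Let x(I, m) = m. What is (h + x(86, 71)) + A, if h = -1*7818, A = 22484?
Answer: 14737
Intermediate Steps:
h = -7818
(h + x(86, 71)) + A = (-7818 + 71) + 22484 = -7747 + 22484 = 14737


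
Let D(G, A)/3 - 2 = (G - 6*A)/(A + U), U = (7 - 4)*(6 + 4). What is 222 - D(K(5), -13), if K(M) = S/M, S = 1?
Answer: 1011/5 ≈ 202.20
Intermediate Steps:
U = 30 (U = 3*10 = 30)
K(M) = 1/M
D(G, A) = 6 + 3*(G - 6*A)/(30 + A) (D(G, A) = 6 + 3*((G - 6*A)/(A + 30)) = 6 + 3*((G - 6*A)/(30 + A)) = 6 + 3*(G - 6*A)/(30 + A))
222 - D(K(5), -13) = 222 - 3*(60 + 1/5 - 4*(-13))/(30 - 13) = 222 - 3*(60 + 1/5 + 52)/17 = 222 - 3*561/(17*5) = 222 - 1*99/5 = 222 - 99/5 = 1011/5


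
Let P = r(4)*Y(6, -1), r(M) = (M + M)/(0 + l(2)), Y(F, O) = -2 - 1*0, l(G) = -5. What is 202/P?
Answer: 505/8 ≈ 63.125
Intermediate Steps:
Y(F, O) = -2 (Y(F, O) = -2 + 0 = -2)
r(M) = -2*M/5 (r(M) = (M + M)/(0 - 5) = (2*M)/(-5) = (2*M)*(-⅕) = -2*M/5)
P = 16/5 (P = -⅖*4*(-2) = -8/5*(-2) = 16/5 ≈ 3.2000)
202/P = 202/(16/5) = 202*(5/16) = 505/8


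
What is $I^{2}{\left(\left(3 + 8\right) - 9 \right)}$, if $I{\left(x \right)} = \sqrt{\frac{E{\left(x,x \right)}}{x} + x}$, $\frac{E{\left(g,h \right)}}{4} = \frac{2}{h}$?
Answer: $4$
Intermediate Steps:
$E{\left(g,h \right)} = \frac{8}{h}$ ($E{\left(g,h \right)} = 4 \frac{2}{h} = \frac{8}{h}$)
$I{\left(x \right)} = \sqrt{x + \frac{8}{x^{2}}}$ ($I{\left(x \right)} = \sqrt{\frac{8 \frac{1}{x}}{x} + x} = \sqrt{\frac{8}{x^{2}} + x} = \sqrt{x + \frac{8}{x^{2}}}$)
$I^{2}{\left(\left(3 + 8\right) - 9 \right)} = \left(\sqrt{\left(\left(3 + 8\right) - 9\right) + \frac{8}{\left(\left(3 + 8\right) - 9\right)^{2}}}\right)^{2} = \left(\sqrt{\left(11 - 9\right) + \frac{8}{\left(11 - 9\right)^{2}}}\right)^{2} = \left(\sqrt{2 + \frac{8}{4}}\right)^{2} = \left(\sqrt{2 + 8 \cdot \frac{1}{4}}\right)^{2} = \left(\sqrt{2 + 2}\right)^{2} = \left(\sqrt{4}\right)^{2} = 2^{2} = 4$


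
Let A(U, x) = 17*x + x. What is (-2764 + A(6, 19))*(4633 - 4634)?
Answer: 2422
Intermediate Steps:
A(U, x) = 18*x
(-2764 + A(6, 19))*(4633 - 4634) = (-2764 + 18*19)*(4633 - 4634) = (-2764 + 342)*(-1) = -2422*(-1) = 2422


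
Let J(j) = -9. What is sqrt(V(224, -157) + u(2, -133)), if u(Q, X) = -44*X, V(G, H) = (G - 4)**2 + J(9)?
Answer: 21*sqrt(123) ≈ 232.90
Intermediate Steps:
V(G, H) = -9 + (-4 + G)**2 (V(G, H) = (G - 4)**2 - 9 = (-4 + G)**2 - 9 = -9 + (-4 + G)**2)
sqrt(V(224, -157) + u(2, -133)) = sqrt((-9 + (-4 + 224)**2) - 44*(-133)) = sqrt((-9 + 220**2) + 5852) = sqrt((-9 + 48400) + 5852) = sqrt(48391 + 5852) = sqrt(54243) = 21*sqrt(123)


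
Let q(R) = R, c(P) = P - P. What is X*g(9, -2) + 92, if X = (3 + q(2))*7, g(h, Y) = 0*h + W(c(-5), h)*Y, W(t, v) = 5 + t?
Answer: -258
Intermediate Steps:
c(P) = 0
g(h, Y) = 5*Y (g(h, Y) = 0*h + (5 + 0)*Y = 0 + 5*Y = 5*Y)
X = 35 (X = (3 + 2)*7 = 5*7 = 35)
X*g(9, -2) + 92 = 35*(5*(-2)) + 92 = 35*(-10) + 92 = -350 + 92 = -258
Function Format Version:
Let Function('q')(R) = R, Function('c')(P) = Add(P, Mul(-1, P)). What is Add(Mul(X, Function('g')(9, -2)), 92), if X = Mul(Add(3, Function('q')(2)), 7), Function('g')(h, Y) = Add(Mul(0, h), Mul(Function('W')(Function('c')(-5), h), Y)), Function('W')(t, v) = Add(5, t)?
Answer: -258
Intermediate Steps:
Function('c')(P) = 0
Function('g')(h, Y) = Mul(5, Y) (Function('g')(h, Y) = Add(Mul(0, h), Mul(Add(5, 0), Y)) = Add(0, Mul(5, Y)) = Mul(5, Y))
X = 35 (X = Mul(Add(3, 2), 7) = Mul(5, 7) = 35)
Add(Mul(X, Function('g')(9, -2)), 92) = Add(Mul(35, Mul(5, -2)), 92) = Add(Mul(35, -10), 92) = Add(-350, 92) = -258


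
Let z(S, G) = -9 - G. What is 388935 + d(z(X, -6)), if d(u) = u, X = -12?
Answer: 388932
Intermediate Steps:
388935 + d(z(X, -6)) = 388935 + (-9 - 1*(-6)) = 388935 + (-9 + 6) = 388935 - 3 = 388932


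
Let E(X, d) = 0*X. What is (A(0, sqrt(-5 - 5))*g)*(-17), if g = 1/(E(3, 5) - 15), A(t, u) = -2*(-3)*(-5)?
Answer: -34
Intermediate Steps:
E(X, d) = 0
A(t, u) = -30 (A(t, u) = 6*(-5) = -30)
g = -1/15 (g = 1/(0 - 15) = 1/(-15) = -1/15 ≈ -0.066667)
(A(0, sqrt(-5 - 5))*g)*(-17) = -30*(-1/15)*(-17) = 2*(-17) = -34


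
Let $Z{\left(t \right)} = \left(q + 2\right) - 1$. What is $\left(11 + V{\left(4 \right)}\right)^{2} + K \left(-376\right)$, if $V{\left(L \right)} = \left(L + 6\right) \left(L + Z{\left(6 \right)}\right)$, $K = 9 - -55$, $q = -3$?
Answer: $-23103$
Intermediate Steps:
$K = 64$ ($K = 9 + 55 = 64$)
$Z{\left(t \right)} = -2$ ($Z{\left(t \right)} = \left(-3 + 2\right) - 1 = -1 - 1 = -2$)
$V{\left(L \right)} = \left(-2 + L\right) \left(6 + L\right)$ ($V{\left(L \right)} = \left(L + 6\right) \left(L - 2\right) = \left(6 + L\right) \left(-2 + L\right) = \left(-2 + L\right) \left(6 + L\right)$)
$\left(11 + V{\left(4 \right)}\right)^{2} + K \left(-376\right) = \left(11 + \left(-12 + 4^{2} + 4 \cdot 4\right)\right)^{2} + 64 \left(-376\right) = \left(11 + \left(-12 + 16 + 16\right)\right)^{2} - 24064 = \left(11 + 20\right)^{2} - 24064 = 31^{2} - 24064 = 961 - 24064 = -23103$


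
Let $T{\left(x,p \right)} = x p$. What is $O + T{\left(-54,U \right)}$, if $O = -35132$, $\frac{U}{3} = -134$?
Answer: $-13424$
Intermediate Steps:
$U = -402$ ($U = 3 \left(-134\right) = -402$)
$T{\left(x,p \right)} = p x$
$O + T{\left(-54,U \right)} = -35132 - -21708 = -35132 + 21708 = -13424$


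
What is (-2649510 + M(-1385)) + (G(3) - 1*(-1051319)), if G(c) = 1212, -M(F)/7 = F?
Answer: -1587284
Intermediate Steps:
M(F) = -7*F
(-2649510 + M(-1385)) + (G(3) - 1*(-1051319)) = (-2649510 - 7*(-1385)) + (1212 - 1*(-1051319)) = (-2649510 + 9695) + (1212 + 1051319) = -2639815 + 1052531 = -1587284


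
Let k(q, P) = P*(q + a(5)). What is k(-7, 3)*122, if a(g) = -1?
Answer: -2928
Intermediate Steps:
k(q, P) = P*(-1 + q) (k(q, P) = P*(q - 1) = P*(-1 + q))
k(-7, 3)*122 = (3*(-1 - 7))*122 = (3*(-8))*122 = -24*122 = -2928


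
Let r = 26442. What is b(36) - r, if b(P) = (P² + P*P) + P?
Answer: -23814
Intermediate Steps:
b(P) = P + 2*P² (b(P) = (P² + P²) + P = 2*P² + P = P + 2*P²)
b(36) - r = 36*(1 + 2*36) - 1*26442 = 36*(1 + 72) - 26442 = 36*73 - 26442 = 2628 - 26442 = -23814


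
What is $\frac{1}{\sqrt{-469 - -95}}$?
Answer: $- \frac{i \sqrt{374}}{374} \approx - 0.051709 i$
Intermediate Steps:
$\frac{1}{\sqrt{-469 - -95}} = \frac{1}{\sqrt{-469 + 95}} = \frac{1}{\sqrt{-374}} = \frac{1}{i \sqrt{374}} = - \frac{i \sqrt{374}}{374}$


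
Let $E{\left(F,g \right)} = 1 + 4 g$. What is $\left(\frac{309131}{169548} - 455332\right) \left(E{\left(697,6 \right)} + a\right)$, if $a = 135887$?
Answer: $- \frac{874370833437430}{14129} \approx -6.1885 \cdot 10^{10}$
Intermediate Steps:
$\left(\frac{309131}{169548} - 455332\right) \left(E{\left(697,6 \right)} + a\right) = \left(\frac{309131}{169548} - 455332\right) \left(\left(1 + 4 \cdot 6\right) + 135887\right) = \left(309131 \cdot \frac{1}{169548} - 455332\right) \left(\left(1 + 24\right) + 135887\right) = \left(\frac{309131}{169548} - 455332\right) \left(25 + 135887\right) = \left(- \frac{77200320805}{169548}\right) 135912 = - \frac{874370833437430}{14129}$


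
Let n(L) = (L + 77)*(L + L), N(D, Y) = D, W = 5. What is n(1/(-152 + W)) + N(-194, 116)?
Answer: -4214782/21609 ≈ -195.05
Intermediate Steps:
n(L) = 2*L*(77 + L) (n(L) = (77 + L)*(2*L) = 2*L*(77 + L))
n(1/(-152 + W)) + N(-194, 116) = 2*(77 + 1/(-152 + 5))/(-152 + 5) - 194 = 2*(77 + 1/(-147))/(-147) - 194 = 2*(-1/147)*(77 - 1/147) - 194 = 2*(-1/147)*(11318/147) - 194 = -22636/21609 - 194 = -4214782/21609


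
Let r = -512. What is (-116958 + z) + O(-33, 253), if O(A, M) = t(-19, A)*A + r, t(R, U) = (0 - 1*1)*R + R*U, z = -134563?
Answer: -273351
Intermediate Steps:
t(R, U) = -R + R*U (t(R, U) = (0 - 1)*R + R*U = -R + R*U)
O(A, M) = -512 + A*(19 - 19*A) (O(A, M) = (-19*(-1 + A))*A - 512 = (19 - 19*A)*A - 512 = A*(19 - 19*A) - 512 = -512 + A*(19 - 19*A))
(-116958 + z) + O(-33, 253) = (-116958 - 134563) + (-512 + 19*(-33)*(1 - 1*(-33))) = -251521 + (-512 + 19*(-33)*(1 + 33)) = -251521 + (-512 + 19*(-33)*34) = -251521 + (-512 - 21318) = -251521 - 21830 = -273351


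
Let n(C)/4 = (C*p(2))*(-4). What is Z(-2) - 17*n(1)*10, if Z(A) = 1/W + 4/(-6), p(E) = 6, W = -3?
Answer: 16319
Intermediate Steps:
Z(A) = -1 (Z(A) = 1/(-3) + 4/(-6) = 1*(-1/3) + 4*(-1/6) = -1/3 - 2/3 = -1)
n(C) = -96*C (n(C) = 4*((C*6)*(-4)) = 4*((6*C)*(-4)) = 4*(-24*C) = -96*C)
Z(-2) - 17*n(1)*10 = -1 - 17*(-96*1)*10 = -1 - (-1632)*10 = -1 - 17*(-960) = -1 + 16320 = 16319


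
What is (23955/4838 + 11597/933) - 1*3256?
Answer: -14618652323/4513854 ≈ -3238.6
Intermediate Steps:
(23955/4838 + 11597/933) - 1*3256 = (23955*(1/4838) + 11597*(1/933)) - 3256 = (23955/4838 + 11597/933) - 3256 = 78456301/4513854 - 3256 = -14618652323/4513854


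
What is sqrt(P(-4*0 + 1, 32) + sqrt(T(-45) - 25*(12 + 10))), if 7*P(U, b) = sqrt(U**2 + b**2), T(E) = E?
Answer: sqrt(35*sqrt(41) + 49*I*sqrt(595))/7 ≈ 3.8335 + 3.1815*I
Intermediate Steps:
P(U, b) = sqrt(U**2 + b**2)/7
sqrt(P(-4*0 + 1, 32) + sqrt(T(-45) - 25*(12 + 10))) = sqrt(sqrt((-4*0 + 1)**2 + 32**2)/7 + sqrt(-45 - 25*(12 + 10))) = sqrt(sqrt((0 + 1)**2 + 1024)/7 + sqrt(-45 - 25*22)) = sqrt(sqrt(1**2 + 1024)/7 + sqrt(-45 - 550)) = sqrt(sqrt(1 + 1024)/7 + sqrt(-595)) = sqrt(sqrt(1025)/7 + I*sqrt(595)) = sqrt((5*sqrt(41))/7 + I*sqrt(595)) = sqrt(5*sqrt(41)/7 + I*sqrt(595))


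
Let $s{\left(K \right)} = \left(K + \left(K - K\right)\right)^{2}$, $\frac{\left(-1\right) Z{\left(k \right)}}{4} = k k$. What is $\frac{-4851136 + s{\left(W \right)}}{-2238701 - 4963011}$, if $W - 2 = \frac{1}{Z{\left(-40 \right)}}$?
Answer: $\frac{198702366745599}{294982123520000} \approx 0.67361$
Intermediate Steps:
$Z{\left(k \right)} = - 4 k^{2}$ ($Z{\left(k \right)} = - 4 k k = - 4 k^{2}$)
$W = \frac{12799}{6400}$ ($W = 2 + \frac{1}{\left(-4\right) \left(-40\right)^{2}} = 2 + \frac{1}{\left(-4\right) 1600} = 2 + \frac{1}{-6400} = 2 - \frac{1}{6400} = \frac{12799}{6400} \approx 1.9998$)
$s{\left(K \right)} = K^{2}$ ($s{\left(K \right)} = \left(K + 0\right)^{2} = K^{2}$)
$\frac{-4851136 + s{\left(W \right)}}{-2238701 - 4963011} = \frac{-4851136 + \left(\frac{12799}{6400}\right)^{2}}{-2238701 - 4963011} = \frac{-4851136 + \frac{163814401}{40960000}}{-7201712} = \left(- \frac{198702366745599}{40960000}\right) \left(- \frac{1}{7201712}\right) = \frac{198702366745599}{294982123520000}$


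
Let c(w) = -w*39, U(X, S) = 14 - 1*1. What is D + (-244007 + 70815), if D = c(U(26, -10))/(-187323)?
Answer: -10814281503/62441 ≈ -1.7319e+5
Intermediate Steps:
U(X, S) = 13 (U(X, S) = 14 - 1 = 13)
c(w) = -39*w
D = 169/62441 (D = -39*13/(-187323) = -507*(-1/187323) = 169/62441 ≈ 0.0027066)
D + (-244007 + 70815) = 169/62441 + (-244007 + 70815) = 169/62441 - 173192 = -10814281503/62441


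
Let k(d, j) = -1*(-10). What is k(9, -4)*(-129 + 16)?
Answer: -1130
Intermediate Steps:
k(d, j) = 10
k(9, -4)*(-129 + 16) = 10*(-129 + 16) = 10*(-113) = -1130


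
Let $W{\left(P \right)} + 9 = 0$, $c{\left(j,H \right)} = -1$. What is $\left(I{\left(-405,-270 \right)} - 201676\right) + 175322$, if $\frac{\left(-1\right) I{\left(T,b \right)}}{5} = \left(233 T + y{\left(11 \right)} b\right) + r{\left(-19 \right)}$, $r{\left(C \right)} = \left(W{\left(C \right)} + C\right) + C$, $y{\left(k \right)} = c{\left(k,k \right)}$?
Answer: $444356$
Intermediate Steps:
$W{\left(P \right)} = -9$ ($W{\left(P \right)} = -9 + 0 = -9$)
$y{\left(k \right)} = -1$
$r{\left(C \right)} = -9 + 2 C$ ($r{\left(C \right)} = \left(-9 + C\right) + C = -9 + 2 C$)
$I{\left(T,b \right)} = 235 - 1165 T + 5 b$ ($I{\left(T,b \right)} = - 5 \left(\left(233 T - b\right) + \left(-9 + 2 \left(-19\right)\right)\right) = - 5 \left(\left(- b + 233 T\right) - 47\right) = - 5 \left(-47 - b + 233 T\right) = 235 - 1165 T + 5 b$)
$\left(I{\left(-405,-270 \right)} - 201676\right) + 175322 = \left(\left(235 - -471825 + 5 \left(-270\right)\right) - 201676\right) + 175322 = \left(\left(235 + 471825 - 1350\right) - 201676\right) + 175322 = \left(470710 - 201676\right) + 175322 = 269034 + 175322 = 444356$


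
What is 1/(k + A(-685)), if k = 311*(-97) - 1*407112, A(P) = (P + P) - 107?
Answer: -1/438756 ≈ -2.2792e-6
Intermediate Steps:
A(P) = -107 + 2*P (A(P) = 2*P - 107 = -107 + 2*P)
k = -437279 (k = -30167 - 407112 = -437279)
1/(k + A(-685)) = 1/(-437279 + (-107 + 2*(-685))) = 1/(-437279 + (-107 - 1370)) = 1/(-437279 - 1477) = 1/(-438756) = -1/438756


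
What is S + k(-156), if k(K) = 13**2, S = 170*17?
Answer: 3059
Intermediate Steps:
S = 2890
k(K) = 169
S + k(-156) = 2890 + 169 = 3059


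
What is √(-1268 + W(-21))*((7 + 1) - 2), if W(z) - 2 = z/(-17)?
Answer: 18*I*√40613/17 ≈ 213.38*I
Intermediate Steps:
W(z) = 2 - z/17 (W(z) = 2 + z/(-17) = 2 + z*(-1/17) = 2 - z/17)
√(-1268 + W(-21))*((7 + 1) - 2) = √(-1268 + (2 - 1/17*(-21)))*((7 + 1) - 2) = √(-1268 + (2 + 21/17))*(8 - 2) = √(-1268 + 55/17)*6 = √(-21501/17)*6 = (3*I*√40613/17)*6 = 18*I*√40613/17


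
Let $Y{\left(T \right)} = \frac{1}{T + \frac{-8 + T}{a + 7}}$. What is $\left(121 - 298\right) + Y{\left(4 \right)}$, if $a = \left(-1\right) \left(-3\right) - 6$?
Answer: $- \frac{530}{3} \approx -176.67$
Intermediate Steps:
$a = -3$ ($a = 3 - 6 = -3$)
$Y{\left(T \right)} = \frac{1}{-2 + \frac{5 T}{4}}$ ($Y{\left(T \right)} = \frac{1}{T + \frac{-8 + T}{-3 + 7}} = \frac{1}{T + \frac{-8 + T}{4}} = \frac{1}{T + \left(-8 + T\right) \frac{1}{4}} = \frac{1}{T + \left(-2 + \frac{T}{4}\right)} = \frac{1}{-2 + \frac{5 T}{4}}$)
$\left(121 - 298\right) + Y{\left(4 \right)} = \left(121 - 298\right) + \frac{4}{-8 + 5 \cdot 4} = -177 + \frac{4}{-8 + 20} = -177 + \frac{4}{12} = -177 + 4 \cdot \frac{1}{12} = -177 + \frac{1}{3} = - \frac{530}{3}$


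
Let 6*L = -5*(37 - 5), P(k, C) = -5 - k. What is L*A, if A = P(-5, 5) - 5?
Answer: 400/3 ≈ 133.33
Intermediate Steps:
L = -80/3 (L = (-5*(37 - 5))/6 = (-5*32)/6 = (⅙)*(-160) = -80/3 ≈ -26.667)
A = -5 (A = (-5 - 1*(-5)) - 5 = (-5 + 5) - 5 = 0 - 5 = -5)
L*A = -80/3*(-5) = 400/3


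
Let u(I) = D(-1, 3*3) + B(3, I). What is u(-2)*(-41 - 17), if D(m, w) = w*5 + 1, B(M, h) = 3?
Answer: -2842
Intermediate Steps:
D(m, w) = 1 + 5*w (D(m, w) = 5*w + 1 = 1 + 5*w)
u(I) = 49 (u(I) = (1 + 5*(3*3)) + 3 = (1 + 5*9) + 3 = (1 + 45) + 3 = 46 + 3 = 49)
u(-2)*(-41 - 17) = 49*(-41 - 17) = 49*(-58) = -2842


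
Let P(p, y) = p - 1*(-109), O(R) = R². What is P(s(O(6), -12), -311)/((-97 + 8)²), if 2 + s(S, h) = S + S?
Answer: 179/7921 ≈ 0.022598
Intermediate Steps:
s(S, h) = -2 + 2*S (s(S, h) = -2 + (S + S) = -2 + 2*S)
P(p, y) = 109 + p (P(p, y) = p + 109 = 109 + p)
P(s(O(6), -12), -311)/((-97 + 8)²) = (109 + (-2 + 2*6²))/((-97 + 8)²) = (109 + (-2 + 2*36))/((-89)²) = (109 + (-2 + 72))/7921 = (109 + 70)*(1/7921) = 179*(1/7921) = 179/7921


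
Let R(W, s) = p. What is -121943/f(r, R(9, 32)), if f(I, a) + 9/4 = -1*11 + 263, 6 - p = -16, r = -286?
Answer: -487772/999 ≈ -488.26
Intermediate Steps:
p = 22 (p = 6 - 1*(-16) = 6 + 16 = 22)
R(W, s) = 22
f(I, a) = 999/4 (f(I, a) = -9/4 + (-1*11 + 263) = -9/4 + (-11 + 263) = -9/4 + 252 = 999/4)
-121943/f(r, R(9, 32)) = -121943/999/4 = -121943*4/999 = -487772/999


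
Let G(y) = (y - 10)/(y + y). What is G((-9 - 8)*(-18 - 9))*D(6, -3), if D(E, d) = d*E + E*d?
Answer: -898/51 ≈ -17.608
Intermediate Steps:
D(E, d) = 2*E*d (D(E, d) = E*d + E*d = 2*E*d)
G(y) = (-10 + y)/(2*y) (G(y) = (-10 + y)/((2*y)) = (-10 + y)*(1/(2*y)) = (-10 + y)/(2*y))
G((-9 - 8)*(-18 - 9))*D(6, -3) = ((-10 + (-9 - 8)*(-18 - 9))/(2*(((-9 - 8)*(-18 - 9)))))*(2*6*(-3)) = ((-10 - 17*(-27))/(2*((-17*(-27)))))*(-36) = ((½)*(-10 + 459)/459)*(-36) = ((½)*(1/459)*449)*(-36) = (449/918)*(-36) = -898/51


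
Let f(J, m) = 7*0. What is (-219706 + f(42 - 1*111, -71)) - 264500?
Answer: -484206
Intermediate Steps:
f(J, m) = 0
(-219706 + f(42 - 1*111, -71)) - 264500 = (-219706 + 0) - 264500 = -219706 - 264500 = -484206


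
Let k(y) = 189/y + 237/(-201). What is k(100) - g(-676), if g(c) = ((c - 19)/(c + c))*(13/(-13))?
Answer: 2774019/2264600 ≈ 1.2249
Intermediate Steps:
k(y) = -79/67 + 189/y (k(y) = 189/y + 237*(-1/201) = 189/y - 79/67 = -79/67 + 189/y)
g(c) = -(-19 + c)/(2*c) (g(c) = ((-19 + c)/((2*c)))*(13*(-1/13)) = ((-19 + c)*(1/(2*c)))*(-1) = ((-19 + c)/(2*c))*(-1) = -(-19 + c)/(2*c))
k(100) - g(-676) = (-79/67 + 189/100) - (19 - 1*(-676))/(2*(-676)) = (-79/67 + 189*(1/100)) - (-1)*(19 + 676)/(2*676) = (-79/67 + 189/100) - (-1)*695/(2*676) = 4763/6700 - 1*(-695/1352) = 4763/6700 + 695/1352 = 2774019/2264600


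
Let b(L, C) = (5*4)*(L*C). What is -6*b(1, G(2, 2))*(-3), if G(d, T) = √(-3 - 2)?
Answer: 360*I*√5 ≈ 804.98*I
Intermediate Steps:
G(d, T) = I*√5 (G(d, T) = √(-5) = I*√5)
b(L, C) = 20*C*L (b(L, C) = 20*(C*L) = 20*C*L)
-6*b(1, G(2, 2))*(-3) = -120*I*√5*(-3) = 360*I*√5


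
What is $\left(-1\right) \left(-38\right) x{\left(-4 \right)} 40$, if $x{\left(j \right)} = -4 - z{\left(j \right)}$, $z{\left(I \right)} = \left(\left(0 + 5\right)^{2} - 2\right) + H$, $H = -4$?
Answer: $-34960$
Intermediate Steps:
$z{\left(I \right)} = 19$ ($z{\left(I \right)} = \left(\left(0 + 5\right)^{2} - 2\right) - 4 = \left(5^{2} - 2\right) - 4 = \left(25 - 2\right) - 4 = 23 - 4 = 19$)
$x{\left(j \right)} = -23$ ($x{\left(j \right)} = -4 - 19 = -23$)
$\left(-1\right) \left(-38\right) x{\left(-4 \right)} 40 = \left(-1\right) \left(-38\right) \left(-23\right) 40 = 38 \left(-23\right) 40 = \left(-874\right) 40 = -34960$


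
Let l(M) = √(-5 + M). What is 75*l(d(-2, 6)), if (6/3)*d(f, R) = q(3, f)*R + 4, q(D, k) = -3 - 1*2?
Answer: 225*I*√2 ≈ 318.2*I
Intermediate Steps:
q(D, k) = -5 (q(D, k) = -3 - 2 = -5)
d(f, R) = 2 - 5*R/2 (d(f, R) = (-5*R + 4)/2 = (4 - 5*R)/2 = 2 - 5*R/2)
75*l(d(-2, 6)) = 75*√(-5 + (2 - 5/2*6)) = 75*√(-5 + (2 - 15)) = 75*√(-5 - 13) = 75*√(-18) = 75*(3*I*√2) = 225*I*√2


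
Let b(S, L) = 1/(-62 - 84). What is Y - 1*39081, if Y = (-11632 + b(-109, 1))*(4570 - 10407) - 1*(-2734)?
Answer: 9907512839/146 ≈ 6.7860e+7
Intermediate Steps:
b(S, L) = -1/146 (b(S, L) = 1/(-146) = -1/146)
Y = 9913218665/146 (Y = (-11632 - 1/146)*(4570 - 10407) - 1*(-2734) = -1698273/146*(-5837) + 2734 = 9912819501/146 + 2734 = 9913218665/146 ≈ 6.7899e+7)
Y - 1*39081 = 9913218665/146 - 1*39081 = 9913218665/146 - 39081 = 9907512839/146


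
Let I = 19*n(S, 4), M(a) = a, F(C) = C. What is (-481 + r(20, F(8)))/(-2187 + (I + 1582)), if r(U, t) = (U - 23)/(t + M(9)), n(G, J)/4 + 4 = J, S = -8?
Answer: 1636/2057 ≈ 0.79533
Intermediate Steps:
n(G, J) = -16 + 4*J
I = 0 (I = 19*(-16 + 4*4) = 19*(-16 + 16) = 19*0 = 0)
r(U, t) = (-23 + U)/(9 + t) (r(U, t) = (U - 23)/(t + 9) = (-23 + U)/(9 + t))
(-481 + r(20, F(8)))/(-2187 + (I + 1582)) = (-481 + (-23 + 20)/(9 + 8))/(-2187 + (0 + 1582)) = (-481 - 3/17)/(-2187 + 1582) = (-481 + (1/17)*(-3))/(-605) = (-481 - 3/17)*(-1/605) = -8180/17*(-1/605) = 1636/2057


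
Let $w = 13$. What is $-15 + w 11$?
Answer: $128$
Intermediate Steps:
$-15 + w 11 = -15 + 13 \cdot 11 = -15 + 143 = 128$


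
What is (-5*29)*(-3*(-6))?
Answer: -2610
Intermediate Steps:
(-5*29)*(-3*(-6)) = -145*18 = -2610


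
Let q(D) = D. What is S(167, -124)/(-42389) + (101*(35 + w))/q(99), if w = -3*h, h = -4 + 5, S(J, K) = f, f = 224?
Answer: 136979072/4196511 ≈ 32.641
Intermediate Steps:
S(J, K) = 224
h = 1
w = -3 (w = -3*1 = -3)
S(167, -124)/(-42389) + (101*(35 + w))/q(99) = 224/(-42389) + (101*(35 - 3))/99 = 224*(-1/42389) + (101*32)*(1/99) = -224/42389 + 3232*(1/99) = -224/42389 + 3232/99 = 136979072/4196511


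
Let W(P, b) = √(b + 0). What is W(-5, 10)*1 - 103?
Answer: -103 + √10 ≈ -99.838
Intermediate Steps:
W(P, b) = √b
W(-5, 10)*1 - 103 = √10*1 - 103 = √10 - 103 = -103 + √10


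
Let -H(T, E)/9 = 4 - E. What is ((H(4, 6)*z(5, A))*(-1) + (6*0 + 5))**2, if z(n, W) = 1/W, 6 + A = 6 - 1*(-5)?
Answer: 49/25 ≈ 1.9600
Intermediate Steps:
A = 5 (A = -6 + (6 - 1*(-5)) = -6 + (6 + 5) = -6 + 11 = 5)
H(T, E) = -36 + 9*E (H(T, E) = -9*(4 - E) = -36 + 9*E)
((H(4, 6)*z(5, A))*(-1) + (6*0 + 5))**2 = (((-36 + 9*6)/5)*(-1) + (6*0 + 5))**2 = (((-36 + 54)*(1/5))*(-1) + (0 + 5))**2 = ((18*(1/5))*(-1) + 5)**2 = ((18/5)*(-1) + 5)**2 = (-18/5 + 5)**2 = (7/5)**2 = 49/25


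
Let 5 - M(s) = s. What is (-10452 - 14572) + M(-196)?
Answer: -24823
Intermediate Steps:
M(s) = 5 - s
(-10452 - 14572) + M(-196) = (-10452 - 14572) + (5 - 1*(-196)) = -25024 + (5 + 196) = -25024 + 201 = -24823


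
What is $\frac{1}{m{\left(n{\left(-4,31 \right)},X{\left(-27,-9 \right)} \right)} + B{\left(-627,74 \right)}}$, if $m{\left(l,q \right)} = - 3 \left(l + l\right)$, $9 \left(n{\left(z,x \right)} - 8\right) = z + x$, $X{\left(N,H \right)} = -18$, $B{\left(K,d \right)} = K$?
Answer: $- \frac{1}{693} \approx -0.001443$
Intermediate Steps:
$n{\left(z,x \right)} = 8 + \frac{x}{9} + \frac{z}{9}$ ($n{\left(z,x \right)} = 8 + \frac{z + x}{9} = 8 + \frac{x + z}{9} = 8 + \left(\frac{x}{9} + \frac{z}{9}\right) = 8 + \frac{x}{9} + \frac{z}{9}$)
$m{\left(l,q \right)} = - 6 l$ ($m{\left(l,q \right)} = - 3 \cdot 2 l = - 6 l$)
$\frac{1}{m{\left(n{\left(-4,31 \right)},X{\left(-27,-9 \right)} \right)} + B{\left(-627,74 \right)}} = \frac{1}{- 6 \left(8 + \frac{1}{9} \cdot 31 + \frac{1}{9} \left(-4\right)\right) - 627} = \frac{1}{- 6 \left(8 + \frac{31}{9} - \frac{4}{9}\right) - 627} = \frac{1}{\left(-6\right) 11 - 627} = \frac{1}{-66 - 627} = \frac{1}{-693} = - \frac{1}{693}$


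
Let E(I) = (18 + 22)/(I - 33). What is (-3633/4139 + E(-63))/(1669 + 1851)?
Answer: -64291/174831360 ≈ -0.00036773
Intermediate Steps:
E(I) = 40/(-33 + I)
(-3633/4139 + E(-63))/(1669 + 1851) = (-3633/4139 + 40/(-33 - 63))/(1669 + 1851) = (-3633*1/4139 + 40/(-96))/3520 = (-3633/4139 + 40*(-1/96))*(1/3520) = (-3633/4139 - 5/12)*(1/3520) = -64291/49668*1/3520 = -64291/174831360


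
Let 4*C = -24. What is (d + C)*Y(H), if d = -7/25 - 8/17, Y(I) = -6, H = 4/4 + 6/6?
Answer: 17214/425 ≈ 40.504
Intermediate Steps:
H = 2 (H = 4*(¼) + 6*(⅙) = 1 + 1 = 2)
C = -6 (C = (¼)*(-24) = -6)
d = -319/425 (d = -7*1/25 - 8*1/17 = -7/25 - 8/17 = -319/425 ≈ -0.75059)
(d + C)*Y(H) = (-319/425 - 6)*(-6) = -2869/425*(-6) = 17214/425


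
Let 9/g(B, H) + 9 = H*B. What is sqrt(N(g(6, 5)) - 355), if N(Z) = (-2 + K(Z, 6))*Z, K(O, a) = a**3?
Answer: I*sqrt(12901)/7 ≈ 16.226*I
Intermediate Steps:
g(B, H) = 9/(-9 + B*H) (g(B, H) = 9/(-9 + H*B) = 9/(-9 + B*H))
N(Z) = 214*Z (N(Z) = (-2 + 6**3)*Z = (-2 + 216)*Z = 214*Z)
sqrt(N(g(6, 5)) - 355) = sqrt(214*(9/(-9 + 6*5)) - 355) = sqrt(214*(9/(-9 + 30)) - 355) = sqrt(214*(9/21) - 355) = sqrt(214*(9*(1/21)) - 355) = sqrt(214*(3/7) - 355) = sqrt(642/7 - 355) = sqrt(-1843/7) = I*sqrt(12901)/7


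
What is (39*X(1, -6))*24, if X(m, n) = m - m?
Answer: 0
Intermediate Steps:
X(m, n) = 0
(39*X(1, -6))*24 = (39*0)*24 = 0*24 = 0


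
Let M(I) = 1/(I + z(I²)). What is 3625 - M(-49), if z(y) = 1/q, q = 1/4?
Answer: 163126/45 ≈ 3625.0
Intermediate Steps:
q = ¼ ≈ 0.25000
z(y) = 4 (z(y) = 1/(¼) = 4)
M(I) = 1/(4 + I) (M(I) = 1/(I + 4) = 1/(4 + I))
3625 - M(-49) = 3625 - 1/(4 - 49) = 3625 - 1/(-45) = 3625 - 1*(-1/45) = 3625 + 1/45 = 163126/45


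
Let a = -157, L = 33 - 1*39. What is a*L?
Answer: 942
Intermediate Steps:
L = -6 (L = 33 - 39 = -6)
a*L = -157*(-6) = 942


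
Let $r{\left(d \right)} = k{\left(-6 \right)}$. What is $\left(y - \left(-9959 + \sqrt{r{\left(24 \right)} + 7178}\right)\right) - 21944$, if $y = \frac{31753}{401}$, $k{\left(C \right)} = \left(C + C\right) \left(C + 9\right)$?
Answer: $- \frac{4774232}{401} - \sqrt{7142} \approx -11990.0$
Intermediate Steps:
$k{\left(C \right)} = 2 C \left(9 + C\right)$
$r{\left(d \right)} = -36$ ($r{\left(d \right)} = 2 \left(-6\right) \left(9 - 6\right) = 2 \left(-6\right) 3 = -36$)
$y = \frac{31753}{401}$ ($y = 31753 \cdot \frac{1}{401} = \frac{31753}{401} \approx 79.185$)
$\left(y - \left(-9959 + \sqrt{r{\left(24 \right)} + 7178}\right)\right) - 21944 = \left(\frac{31753}{401} + \left(9959 - \sqrt{-36 + 7178}\right)\right) - 21944 = \left(\frac{31753}{401} + \left(9959 - \sqrt{7142}\right)\right) - 21944 = \left(\frac{4025312}{401} - \sqrt{7142}\right) - 21944 = - \frac{4774232}{401} - \sqrt{7142}$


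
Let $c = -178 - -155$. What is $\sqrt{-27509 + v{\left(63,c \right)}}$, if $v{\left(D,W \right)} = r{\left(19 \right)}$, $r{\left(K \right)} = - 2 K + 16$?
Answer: $3 i \sqrt{3059} \approx 165.92 i$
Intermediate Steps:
$r{\left(K \right)} = 16 - 2 K$
$c = -23$ ($c = -178 + 155 = -23$)
$v{\left(D,W \right)} = -22$ ($v{\left(D,W \right)} = 16 - 38 = -22$)
$\sqrt{-27509 + v{\left(63,c \right)}} = \sqrt{-27509 - 22} = \sqrt{-27531} = 3 i \sqrt{3059}$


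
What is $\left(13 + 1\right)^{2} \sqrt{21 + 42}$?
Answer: $588 \sqrt{7} \approx 1555.7$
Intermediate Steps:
$\left(13 + 1\right)^{2} \sqrt{21 + 42} = 14^{2} \sqrt{63} = 196 \cdot 3 \sqrt{7} = 588 \sqrt{7}$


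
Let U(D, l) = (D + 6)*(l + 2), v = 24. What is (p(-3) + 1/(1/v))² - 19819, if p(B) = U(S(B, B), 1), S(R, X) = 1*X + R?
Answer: -19243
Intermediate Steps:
S(R, X) = R + X (S(R, X) = X + R = R + X)
U(D, l) = (2 + l)*(6 + D) (U(D, l) = (6 + D)*(2 + l) = (2 + l)*(6 + D))
p(B) = 18 + 6*B (p(B) = 12 + 2*(B + B) + 6*1 + (B + B)*1 = 12 + 2*(2*B) + 6 + (2*B)*1 = 12 + 4*B + 6 + 2*B = 18 + 6*B)
(p(-3) + 1/(1/v))² - 19819 = ((18 + 6*(-3)) + 1/(1/24))² - 19819 = ((18 - 18) + 1/(1/24))² - 19819 = (0 + 24)² - 19819 = 24² - 19819 = 576 - 19819 = -19243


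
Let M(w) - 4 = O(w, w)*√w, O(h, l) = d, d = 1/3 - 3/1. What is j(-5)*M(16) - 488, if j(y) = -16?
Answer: -1144/3 ≈ -381.33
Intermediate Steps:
d = -8/3 (d = 1*(⅓) - 3*1 = ⅓ - 3 = -8/3 ≈ -2.6667)
O(h, l) = -8/3
M(w) = 4 - 8*√w/3
j(-5)*M(16) - 488 = -16*(4 - 8*√16/3) - 488 = -16*(4 - 8/3*4) - 488 = -16*(4 - 32/3) - 488 = -16*(-20/3) - 488 = 320/3 - 488 = -1144/3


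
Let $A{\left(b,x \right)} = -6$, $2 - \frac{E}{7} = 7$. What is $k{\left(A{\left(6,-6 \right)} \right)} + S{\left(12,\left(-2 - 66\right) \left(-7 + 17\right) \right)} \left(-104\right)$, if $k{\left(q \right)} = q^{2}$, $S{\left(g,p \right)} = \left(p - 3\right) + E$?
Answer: $74708$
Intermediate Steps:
$E = -35$ ($E = 14 - 49 = -35$)
$S{\left(g,p \right)} = -38 + p$ ($S{\left(g,p \right)} = \left(p - 3\right) - 35 = \left(-3 + p\right) - 35 = -38 + p$)
$k{\left(A{\left(6,-6 \right)} \right)} + S{\left(12,\left(-2 - 66\right) \left(-7 + 17\right) \right)} \left(-104\right) = \left(-6\right)^{2} + \left(-38 + \left(-2 - 66\right) \left(-7 + 17\right)\right) \left(-104\right) = 36 + \left(-38 + \left(-2 - 66\right) 10\right) \left(-104\right) = 36 + \left(-38 - 680\right) \left(-104\right) = 36 - -74672 = 36 + 74672 = 74708$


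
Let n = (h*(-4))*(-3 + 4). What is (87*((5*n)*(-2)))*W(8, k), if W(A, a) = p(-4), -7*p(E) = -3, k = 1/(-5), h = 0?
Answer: 0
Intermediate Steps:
k = -⅕ ≈ -0.20000
p(E) = 3/7 (p(E) = -⅐*(-3) = 3/7)
W(A, a) = 3/7
n = 0 (n = (0*(-4))*(-3 + 4) = 0*1 = 0)
(87*((5*n)*(-2)))*W(8, k) = (87*((5*0)*(-2)))*(3/7) = (87*(0*(-2)))*(3/7) = (87*0)*(3/7) = 0*(3/7) = 0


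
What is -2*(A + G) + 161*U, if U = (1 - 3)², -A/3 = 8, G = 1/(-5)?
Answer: 3462/5 ≈ 692.40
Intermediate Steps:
G = -⅕ ≈ -0.20000
A = -24 (A = -3*8 = -24)
U = 4 (U = (-2)² = 4)
-2*(A + G) + 161*U = -2*(-24 - ⅕) + 161*4 = -2*(-121/5) + 644 = 242/5 + 644 = 3462/5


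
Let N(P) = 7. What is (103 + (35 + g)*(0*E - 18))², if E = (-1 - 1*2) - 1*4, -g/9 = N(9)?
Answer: 368449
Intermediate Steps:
g = -63 (g = -9*7 = -63)
E = -7 (E = (-1 - 2) - 4 = -3 - 4 = -7)
(103 + (35 + g)*(0*E - 18))² = (103 + (35 - 63)*(0*(-7) - 18))² = (103 - 28*(0 - 18))² = (103 - 28*(-18))² = (103 + 504)² = 607² = 368449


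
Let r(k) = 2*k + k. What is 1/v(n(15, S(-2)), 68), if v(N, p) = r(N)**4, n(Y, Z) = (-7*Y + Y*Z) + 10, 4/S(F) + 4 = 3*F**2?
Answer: 16/75969140625 ≈ 2.1061e-10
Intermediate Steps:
S(F) = 4/(-4 + 3*F**2)
n(Y, Z) = 10 - 7*Y + Y*Z
r(k) = 3*k
v(N, p) = 81*N**4 (v(N, p) = (3*N)**4 = 81*N**4)
1/v(n(15, S(-2)), 68) = 1/(81*(10 - 7*15 + 15*(4/(-4 + 3*(-2)**2)))**4) = 1/(81*(10 - 105 + 15*(4/(-4 + 3*4)))**4) = 1/(81*(10 - 105 + 15*(4/(-4 + 12)))**4) = 1/(81*(10 - 105 + 15*(4/8))**4) = 1/(81*(10 - 105 + 15*(4*(1/8)))**4) = 1/(81*(10 - 105 + 15*(1/2))**4) = 1/(81*(10 - 105 + 15/2)**4) = 1/(81*(-175/2)**4) = 1/(81*(937890625/16)) = 1/(75969140625/16) = 16/75969140625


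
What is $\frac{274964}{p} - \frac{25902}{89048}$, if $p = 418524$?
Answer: $\frac{1705548203}{4658590644} \approx 0.36611$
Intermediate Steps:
$\frac{274964}{p} - \frac{25902}{89048} = \frac{274964}{418524} - \frac{25902}{89048} = 274964 \cdot \frac{1}{418524} - \frac{12951}{44524} = \frac{68741}{104631} - \frac{12951}{44524} = \frac{1705548203}{4658590644}$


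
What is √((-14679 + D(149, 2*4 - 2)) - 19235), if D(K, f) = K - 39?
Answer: 6*I*√939 ≈ 183.86*I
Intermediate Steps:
D(K, f) = -39 + K
√((-14679 + D(149, 2*4 - 2)) - 19235) = √((-14679 + (-39 + 149)) - 19235) = √((-14679 + 110) - 19235) = √(-14569 - 19235) = √(-33804) = 6*I*√939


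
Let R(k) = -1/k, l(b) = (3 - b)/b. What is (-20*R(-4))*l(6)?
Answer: 5/2 ≈ 2.5000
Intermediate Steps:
l(b) = (3 - b)/b
(-20*R(-4))*l(6) = (-(-20)/(-4))*((3 - 1*6)/6) = (-(-20)*(-1)/4)*((3 - 6)/6) = (-20*¼)*((⅙)*(-3)) = -5*(-½) = 5/2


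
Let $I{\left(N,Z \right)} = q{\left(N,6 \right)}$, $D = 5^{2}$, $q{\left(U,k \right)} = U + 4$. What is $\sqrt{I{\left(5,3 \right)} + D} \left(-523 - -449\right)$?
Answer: $- 74 \sqrt{34} \approx -431.49$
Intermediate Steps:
$q{\left(U,k \right)} = 4 + U$
$D = 25$
$I{\left(N,Z \right)} = 4 + N$
$\sqrt{I{\left(5,3 \right)} + D} \left(-523 - -449\right) = \sqrt{\left(4 + 5\right) + 25} \left(-523 - -449\right) = \sqrt{9 + 25} \left(-523 + 449\right) = \sqrt{34} \left(-74\right) = - 74 \sqrt{34}$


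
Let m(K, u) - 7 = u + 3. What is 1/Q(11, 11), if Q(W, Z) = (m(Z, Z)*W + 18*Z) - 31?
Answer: 1/398 ≈ 0.0025126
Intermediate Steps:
m(K, u) = 10 + u (m(K, u) = 7 + (u + 3) = 7 + (3 + u) = 10 + u)
Q(W, Z) = -31 + 18*Z + W*(10 + Z) (Q(W, Z) = ((10 + Z)*W + 18*Z) - 31 = (W*(10 + Z) + 18*Z) - 31 = (18*Z + W*(10 + Z)) - 31 = -31 + 18*Z + W*(10 + Z))
1/Q(11, 11) = 1/(-31 + 18*11 + 11*(10 + 11)) = 1/(-31 + 198 + 11*21) = 1/(-31 + 198 + 231) = 1/398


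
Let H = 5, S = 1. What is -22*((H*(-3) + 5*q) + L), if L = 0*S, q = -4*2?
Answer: 1210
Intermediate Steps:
q = -8
L = 0 (L = 0*1 = 0)
-22*((H*(-3) + 5*q) + L) = -22*((5*(-3) + 5*(-8)) + 0) = -22*((-15 - 40) + 0) = -22*(-55 + 0) = -22*(-55) = 1210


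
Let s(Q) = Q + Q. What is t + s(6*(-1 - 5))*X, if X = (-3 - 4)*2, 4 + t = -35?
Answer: 969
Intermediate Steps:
t = -39 (t = -4 - 35 = -39)
X = -14 (X = -7*2 = -14)
s(Q) = 2*Q
t + s(6*(-1 - 5))*X = -39 + (2*(6*(-1 - 5)))*(-14) = -39 + (2*(6*(-6)))*(-14) = -39 + (2*(-36))*(-14) = -39 - 72*(-14) = -39 + 1008 = 969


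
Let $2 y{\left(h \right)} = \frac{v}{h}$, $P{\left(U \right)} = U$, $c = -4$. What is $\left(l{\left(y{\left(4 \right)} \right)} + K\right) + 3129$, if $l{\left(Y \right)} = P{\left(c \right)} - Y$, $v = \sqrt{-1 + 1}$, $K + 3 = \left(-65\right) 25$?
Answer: $1497$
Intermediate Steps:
$K = -1628$ ($K = -3 - 1625 = -1628$)
$v = 0$ ($v = \sqrt{0} = 0$)
$y{\left(h \right)} = 0$ ($y{\left(h \right)} = \frac{0 \frac{1}{h}}{2} = \frac{1}{2} \cdot 0 = 0$)
$l{\left(Y \right)} = -4 - Y$
$\left(l{\left(y{\left(4 \right)} \right)} + K\right) + 3129 = \left(\left(-4 - 0\right) - 1628\right) + 3129 = \left(\left(-4 + 0\right) - 1628\right) + 3129 = \left(-4 - 1628\right) + 3129 = -1632 + 3129 = 1497$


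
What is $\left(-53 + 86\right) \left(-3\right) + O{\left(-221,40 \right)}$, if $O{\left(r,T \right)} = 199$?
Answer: $100$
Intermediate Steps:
$\left(-53 + 86\right) \left(-3\right) + O{\left(-221,40 \right)} = \left(-53 + 86\right) \left(-3\right) + 199 = 33 \left(-3\right) + 199 = -99 + 199 = 100$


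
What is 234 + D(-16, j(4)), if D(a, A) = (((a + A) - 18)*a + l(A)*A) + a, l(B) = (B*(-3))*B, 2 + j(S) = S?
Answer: 706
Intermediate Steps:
j(S) = -2 + S
l(B) = -3*B² (l(B) = (-3*B)*B = -3*B²)
D(a, A) = a - 3*A³ + a*(-18 + A + a) (D(a, A) = (((a + A) - 18)*a + (-3*A²)*A) + a = (((A + a) - 18)*a - 3*A³) + a = ((-18 + A + a)*a - 3*A³) + a = (a*(-18 + A + a) - 3*A³) + a = (-3*A³ + a*(-18 + A + a)) + a = a - 3*A³ + a*(-18 + A + a))
234 + D(-16, j(4)) = 234 + ((-16)² - 17*(-16) - 3*(-2 + 4)³ + (-2 + 4)*(-16)) = 234 + (256 + 272 - 3*2³ + 2*(-16)) = 234 + (256 + 272 - 3*8 - 32) = 234 + (256 + 272 - 24 - 32) = 234 + 472 = 706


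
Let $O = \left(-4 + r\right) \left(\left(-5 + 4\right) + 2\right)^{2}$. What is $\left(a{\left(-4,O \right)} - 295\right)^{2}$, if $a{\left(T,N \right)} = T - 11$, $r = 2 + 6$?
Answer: $96100$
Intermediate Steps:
$r = 8$
$O = 4$ ($O = \left(-4 + 8\right) \left(\left(-5 + 4\right) + 2\right)^{2} = 4 \left(-1 + 2\right)^{2} = 4 \cdot 1^{2} = 4 \cdot 1 = 4$)
$a{\left(T,N \right)} = -11 + T$
$\left(a{\left(-4,O \right)} - 295\right)^{2} = \left(\left(-11 - 4\right) - 295\right)^{2} = \left(-15 - 295\right)^{2} = \left(-310\right)^{2} = 96100$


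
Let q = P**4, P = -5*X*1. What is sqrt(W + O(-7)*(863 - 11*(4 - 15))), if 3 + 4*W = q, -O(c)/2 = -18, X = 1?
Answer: sqrt(142318)/2 ≈ 188.63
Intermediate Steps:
P = -5 (P = -5*1*1 = -5*1 = -5)
O(c) = 36 (O(c) = -2*(-18) = 36)
q = 625 (q = (-5)**4 = 625)
W = 311/2 (W = -3/4 + (1/4)*625 = -3/4 + 625/4 = 311/2 ≈ 155.50)
sqrt(W + O(-7)*(863 - 11*(4 - 15))) = sqrt(311/2 + 36*(863 - 11*(4 - 15))) = sqrt(311/2 + 36*(863 - 11*(-11))) = sqrt(311/2 + 36*(863 + 121)) = sqrt(311/2 + 36*984) = sqrt(311/2 + 35424) = sqrt(71159/2) = sqrt(142318)/2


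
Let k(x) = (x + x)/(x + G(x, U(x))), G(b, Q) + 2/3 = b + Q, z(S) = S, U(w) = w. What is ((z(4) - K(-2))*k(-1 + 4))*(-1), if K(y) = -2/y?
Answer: -54/25 ≈ -2.1600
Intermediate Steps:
G(b, Q) = -⅔ + Q + b (G(b, Q) = -⅔ + (b + Q) = -⅔ + (Q + b) = -⅔ + Q + b)
k(x) = 2*x/(-⅔ + 3*x) (k(x) = (x + x)/(x + (-⅔ + x + x)) = (2*x)/(x + (-⅔ + 2*x)) = (2*x)/(-⅔ + 3*x) = 2*x/(-⅔ + 3*x))
((z(4) - K(-2))*k(-1 + 4))*(-1) = ((4 - (-2)/(-2))*(6*(-1 + 4)/(-2 + 9*(-1 + 4))))*(-1) = ((4 - (-2)*(-1)/2)*(6*3/(-2 + 9*3)))*(-1) = ((4 - 1*1)*(6*3/(-2 + 27)))*(-1) = ((4 - 1)*(6*3/25))*(-1) = (3*(6*3*(1/25)))*(-1) = (3*(18/25))*(-1) = (54/25)*(-1) = -54/25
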